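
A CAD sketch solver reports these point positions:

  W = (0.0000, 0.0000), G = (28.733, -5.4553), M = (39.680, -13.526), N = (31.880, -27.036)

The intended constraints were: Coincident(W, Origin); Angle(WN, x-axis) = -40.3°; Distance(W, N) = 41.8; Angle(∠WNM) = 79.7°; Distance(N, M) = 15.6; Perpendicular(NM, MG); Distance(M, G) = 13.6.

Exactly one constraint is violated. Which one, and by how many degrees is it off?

Perpendicular(NM, MG) — off by 6.40°.

W = (0.00, 0.00) ✓; WN at -40.30° ✓; |WN| = 41.80 ✓; ∠WNM = 79.70° ✓; |NM| = 15.60 ✓; ∠(NM, MG) = 83.60° ✗; |MG| = 13.60 ✓.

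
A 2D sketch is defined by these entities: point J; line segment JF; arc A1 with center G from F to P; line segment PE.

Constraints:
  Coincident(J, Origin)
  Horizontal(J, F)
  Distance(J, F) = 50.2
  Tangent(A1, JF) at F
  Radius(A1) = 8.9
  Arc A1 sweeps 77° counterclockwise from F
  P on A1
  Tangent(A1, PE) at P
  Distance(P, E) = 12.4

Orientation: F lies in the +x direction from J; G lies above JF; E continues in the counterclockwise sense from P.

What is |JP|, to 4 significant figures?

59.27

J is at the origin; J and F share the same y with |JF| = 50.2 and F on the +x side, so F = (50.20, 0.000). Since A1 is tangent to JF there, GF ⟂ JF, so G = F + (0, 8.9) = (50.20, 8.900). On A1, F sits at bearing -90° from G; a 77° counterclockwise sweep puts P at bearing -13°, so P = G + 8.9·(cos -13°, sin -13°) = (58.87, 6.898). Then |JP| = |P − J| = 59.27.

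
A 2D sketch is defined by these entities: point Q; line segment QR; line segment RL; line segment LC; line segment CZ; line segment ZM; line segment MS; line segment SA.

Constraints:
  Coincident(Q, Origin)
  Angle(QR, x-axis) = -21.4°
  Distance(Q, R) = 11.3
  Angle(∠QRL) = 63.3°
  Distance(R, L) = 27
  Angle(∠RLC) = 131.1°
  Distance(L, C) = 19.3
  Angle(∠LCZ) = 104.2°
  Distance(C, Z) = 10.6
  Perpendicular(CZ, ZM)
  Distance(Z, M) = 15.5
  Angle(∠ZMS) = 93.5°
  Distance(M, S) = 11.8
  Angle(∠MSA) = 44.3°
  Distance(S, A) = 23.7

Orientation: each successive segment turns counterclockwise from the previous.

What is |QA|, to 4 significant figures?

32.35

∠ZMS = 93.5° gives MS at 36.50° from the x-axis; with |MS| = 11.8, S = (3.702, 22.38). ∠MSA = 44.3° gives SA at 172.2° from the x-axis; with |SA| = 23.7, A = (-19.78, 25.60). Then |QA| = |A − Q| = 32.35.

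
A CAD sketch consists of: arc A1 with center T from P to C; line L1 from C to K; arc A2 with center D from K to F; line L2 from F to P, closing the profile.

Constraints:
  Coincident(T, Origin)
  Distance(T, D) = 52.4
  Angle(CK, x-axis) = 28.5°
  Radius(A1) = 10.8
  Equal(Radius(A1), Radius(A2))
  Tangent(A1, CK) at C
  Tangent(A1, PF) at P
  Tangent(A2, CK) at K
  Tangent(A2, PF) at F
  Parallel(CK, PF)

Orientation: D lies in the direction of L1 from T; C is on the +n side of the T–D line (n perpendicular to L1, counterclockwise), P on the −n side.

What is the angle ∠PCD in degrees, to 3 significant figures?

78.4°

The slot axis is L1's direction at 28.5°, so u = (cos 28.5°, sin 28.5°) = (0.879, 0.477) and n = (−sin 28.5°, cos 28.5°) = (-0.477, 0.879). T is at the origin and D lies 52.4 along u from T, so D = 52.4·u = (46.1, 25.0). Tangency of A1 to both parallel lines with radius 10.8 puts C and P at T ± 10.8·n: C = (-5.15, 9.49), P = (5.15, -9.49). Then cos ∠PCD = CP·CD / (|CP||CD|), giving 78.4°.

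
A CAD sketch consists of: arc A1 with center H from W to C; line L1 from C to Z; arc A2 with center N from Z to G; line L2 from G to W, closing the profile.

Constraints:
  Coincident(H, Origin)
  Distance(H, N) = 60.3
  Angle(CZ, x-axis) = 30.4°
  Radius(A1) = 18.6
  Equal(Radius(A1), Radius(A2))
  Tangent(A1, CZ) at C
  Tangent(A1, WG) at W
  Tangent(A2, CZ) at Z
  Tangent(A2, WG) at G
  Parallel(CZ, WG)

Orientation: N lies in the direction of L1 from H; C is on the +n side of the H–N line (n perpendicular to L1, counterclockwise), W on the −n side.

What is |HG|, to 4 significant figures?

63.10

Tangency of A1 to both parallel lines with radius 18.6 puts C and W at H ± 18.6·n: C = (-9.412, 16.04), W = (9.412, -16.04). Equal radii place Z and G the same way about N: Z = N + 18.6·n = (42.60, 46.56), G = N − 18.6·n = (61.42, 14.47). Then |HG| = |G − H| = 63.10.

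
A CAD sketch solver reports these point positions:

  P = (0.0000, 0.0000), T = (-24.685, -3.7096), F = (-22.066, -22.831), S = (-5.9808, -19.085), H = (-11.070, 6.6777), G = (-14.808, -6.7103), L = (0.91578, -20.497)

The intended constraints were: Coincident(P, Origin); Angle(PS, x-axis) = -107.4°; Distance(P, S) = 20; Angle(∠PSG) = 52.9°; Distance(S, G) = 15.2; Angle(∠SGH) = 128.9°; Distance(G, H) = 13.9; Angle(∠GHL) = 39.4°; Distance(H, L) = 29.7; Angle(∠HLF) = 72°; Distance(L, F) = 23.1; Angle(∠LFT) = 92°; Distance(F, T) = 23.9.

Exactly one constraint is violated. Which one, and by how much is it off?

Distance(F, T) = 23.9 — off by 4.60.

P = (0.00, 0.00) ✓; PS at -107.4° ✓; |PS| = 20.00 ✓; ∠PSG = 52.90° ✓; |SG| = 15.20 ✓; ∠SGH = 128.9° ✓; |GH| = 13.90 ✓; ∠GHL = 39.40° ✓; |HL| = 29.70 ✓; ∠HLF = 72.00° ✓; |LF| = 23.10 ✓; ∠LFT = 92.00° ✓; |FT| = 19.30 ✗.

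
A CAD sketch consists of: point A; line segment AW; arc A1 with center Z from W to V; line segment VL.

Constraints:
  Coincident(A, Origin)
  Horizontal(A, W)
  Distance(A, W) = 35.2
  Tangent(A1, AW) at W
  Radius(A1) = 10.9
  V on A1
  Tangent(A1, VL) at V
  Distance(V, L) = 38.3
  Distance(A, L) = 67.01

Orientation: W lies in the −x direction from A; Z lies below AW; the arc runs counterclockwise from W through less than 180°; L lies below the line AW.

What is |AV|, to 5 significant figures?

47.425

Checks: |ZV| = 10.90 ✓; ∠(ZV, VL) = 90.00° ✓; |VL| = 38.30 ✓; |AL| = 67.01 ✓.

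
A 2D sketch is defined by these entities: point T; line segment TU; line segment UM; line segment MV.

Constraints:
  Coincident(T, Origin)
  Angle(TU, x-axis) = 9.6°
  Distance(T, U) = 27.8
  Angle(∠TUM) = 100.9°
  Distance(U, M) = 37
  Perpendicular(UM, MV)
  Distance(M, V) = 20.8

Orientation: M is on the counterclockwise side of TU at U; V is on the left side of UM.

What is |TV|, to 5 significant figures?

42.754

T is at the origin; TU runs at 9.6° with length 27.8, so U = 27.8·(cos 9.6°, sin 9.6°) = (27.411, 4.6362). ∠TUM = 100.9°, so UM runs at 9.6° + (180° − 100.9°) = 88.700° from the x-axis; with |UM| = 37.0, M = U + 37.0·(cos 88.700°, sin 88.700°) = (28.250, 41.627). UM is perpendicular to MV; with |MV| = 20.8 on the left of UM, V = M + 20.8·(-0.99974, 0.022687) = (7.4555, 42.099). Then |TV| = |V − T| = 42.754.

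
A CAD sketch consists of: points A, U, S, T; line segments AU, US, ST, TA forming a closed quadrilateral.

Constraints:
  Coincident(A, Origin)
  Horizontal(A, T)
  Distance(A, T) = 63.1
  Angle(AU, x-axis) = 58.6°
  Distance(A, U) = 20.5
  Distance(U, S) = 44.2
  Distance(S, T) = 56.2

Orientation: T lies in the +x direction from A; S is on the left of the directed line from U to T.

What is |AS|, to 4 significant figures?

64.52

Checks: |US| = 44.20 ✓; |ST| = 56.20 ✓.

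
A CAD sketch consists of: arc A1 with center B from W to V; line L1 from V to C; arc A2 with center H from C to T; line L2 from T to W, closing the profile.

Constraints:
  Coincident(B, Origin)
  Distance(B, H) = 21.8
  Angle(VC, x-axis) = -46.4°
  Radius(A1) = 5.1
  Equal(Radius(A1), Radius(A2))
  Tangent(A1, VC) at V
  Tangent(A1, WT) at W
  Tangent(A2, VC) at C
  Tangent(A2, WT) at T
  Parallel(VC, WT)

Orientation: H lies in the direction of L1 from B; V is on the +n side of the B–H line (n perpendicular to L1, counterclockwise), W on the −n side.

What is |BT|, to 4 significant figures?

22.39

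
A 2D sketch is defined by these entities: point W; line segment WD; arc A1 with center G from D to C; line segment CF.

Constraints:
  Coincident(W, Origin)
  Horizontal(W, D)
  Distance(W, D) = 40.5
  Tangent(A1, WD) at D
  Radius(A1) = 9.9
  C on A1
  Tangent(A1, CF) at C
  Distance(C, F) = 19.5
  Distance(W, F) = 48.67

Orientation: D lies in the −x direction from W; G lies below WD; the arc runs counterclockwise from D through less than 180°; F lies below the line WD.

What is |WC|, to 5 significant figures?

51.000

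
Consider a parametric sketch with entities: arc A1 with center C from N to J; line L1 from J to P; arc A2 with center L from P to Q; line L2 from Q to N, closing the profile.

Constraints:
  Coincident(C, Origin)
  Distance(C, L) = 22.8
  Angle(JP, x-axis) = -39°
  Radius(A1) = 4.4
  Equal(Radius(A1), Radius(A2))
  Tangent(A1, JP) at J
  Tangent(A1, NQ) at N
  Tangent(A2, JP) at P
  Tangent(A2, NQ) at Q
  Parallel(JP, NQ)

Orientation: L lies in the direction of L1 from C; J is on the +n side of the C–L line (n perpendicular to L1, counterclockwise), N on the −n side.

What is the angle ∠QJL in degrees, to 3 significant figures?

10.2°

The slot axis is L1's direction at -39.0°, so u = (cos -39.0°, sin -39.0°) = (0.777, -0.629) and n = (−sin -39.0°, cos -39.0°) = (0.629, 0.777). C is at the origin and L lies 22.8 along u from C, so L = 22.8·u = (17.7, -14.3). Tangency of A1 to both parallel lines with radius 4.4 puts J and N at C ± 4.4·n: J = (2.77, 3.42), N = (-2.77, -3.42). Equal radii place P and Q the same way about L: P = L + 4.4·n = (20.5, -10.9), Q = L − 4.4·n = (14.9, -17.8). Then cos ∠QJL = JQ·JL / (|JQ||JL|), giving 10.2°.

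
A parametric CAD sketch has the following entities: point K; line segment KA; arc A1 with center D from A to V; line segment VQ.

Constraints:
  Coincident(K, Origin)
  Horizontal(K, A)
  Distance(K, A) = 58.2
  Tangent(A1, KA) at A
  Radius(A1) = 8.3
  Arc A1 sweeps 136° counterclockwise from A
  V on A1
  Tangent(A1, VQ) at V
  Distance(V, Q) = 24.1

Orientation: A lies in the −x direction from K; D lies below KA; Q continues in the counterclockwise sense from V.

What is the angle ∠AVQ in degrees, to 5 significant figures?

112.00°

On A1, A sits at bearing 90° from D; a 136° counterclockwise sweep puts V at bearing 226°, so V = D + 8.3·(cos 226°, sin 226°) = (-63.966, -14.271). A1 meets VQ tangentially, so DV is at right angles to VQ, so VQ runs along (−sin 226°, cos 226°); with |VQ| = 24.1, Q = (-46.630, -31.012). Then cos ∠AVQ = VA·VQ / (|VA||VQ|), giving 112.00°.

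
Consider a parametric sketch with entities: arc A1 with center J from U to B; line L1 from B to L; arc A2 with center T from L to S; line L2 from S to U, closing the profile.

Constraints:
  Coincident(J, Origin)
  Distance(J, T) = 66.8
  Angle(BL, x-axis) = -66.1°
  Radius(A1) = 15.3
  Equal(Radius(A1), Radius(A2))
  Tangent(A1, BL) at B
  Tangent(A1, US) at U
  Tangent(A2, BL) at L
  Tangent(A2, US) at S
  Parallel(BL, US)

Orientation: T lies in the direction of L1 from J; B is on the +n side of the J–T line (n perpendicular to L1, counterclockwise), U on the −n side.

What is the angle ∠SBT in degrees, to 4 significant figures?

11.71°

Tangency of A1 to both parallel lines with radius 15.3 puts B and U at J ± 15.3·n: B = (13.99, 6.199), U = (-13.99, -6.199). Equal radii place L and S the same way about T: L = T + 15.3·n = (41.05, -54.87), S = T − 15.3·n = (13.08, -67.27). Then cos ∠SBT = BS·BT / (|BS||BT|), giving 11.71°.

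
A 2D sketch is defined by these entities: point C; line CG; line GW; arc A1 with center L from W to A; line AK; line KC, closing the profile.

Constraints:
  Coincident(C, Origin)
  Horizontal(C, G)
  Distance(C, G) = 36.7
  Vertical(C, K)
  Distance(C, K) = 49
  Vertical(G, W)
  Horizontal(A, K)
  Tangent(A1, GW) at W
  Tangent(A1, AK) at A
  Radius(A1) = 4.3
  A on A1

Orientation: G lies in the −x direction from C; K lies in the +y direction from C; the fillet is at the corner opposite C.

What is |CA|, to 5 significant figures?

58.743

C is at the origin; C and G share the same y with |CG| = 36.7 and G on the −x side, so G = (-36.700, 0.0000). C and K share the same x with |CK| = 49.0 and K on the +y side, so K = (0.0000, 49.000). The virtual corner opposite C is at (-36.700, 49.000). The tangent condition forces LW to be normal to GW and tangency of A1 to AK means the radius LA is perpendicular to AK, with radius 4.3, so the center L sits 4.3 in from both sides at L = (-32.400, 44.700). That places the tangent points at W = (-36.700, 44.700) on GW and A = (-32.400, 49.000) on AK. Then |CA| = |A − C| = 58.743.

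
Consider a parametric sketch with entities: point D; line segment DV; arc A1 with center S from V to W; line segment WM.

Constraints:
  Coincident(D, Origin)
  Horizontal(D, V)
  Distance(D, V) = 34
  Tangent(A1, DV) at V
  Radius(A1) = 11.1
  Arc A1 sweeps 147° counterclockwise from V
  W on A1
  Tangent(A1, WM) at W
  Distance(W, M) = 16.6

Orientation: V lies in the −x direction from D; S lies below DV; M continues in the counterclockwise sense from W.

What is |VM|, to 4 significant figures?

30.49

On A1, V sits at bearing 90° from S; a 147° counterclockwise sweep puts W at bearing 237°, so W = S + 11.1·(cos 237°, sin 237°) = (-40.05, -20.41). A1 meets WM tangentially, so SW is at right angles to WM, so WM runs along (−sin 237°, cos 237°); with |WM| = 16.6, M = (-26.12, -29.45). Then |VM| = |M − V| = 30.49.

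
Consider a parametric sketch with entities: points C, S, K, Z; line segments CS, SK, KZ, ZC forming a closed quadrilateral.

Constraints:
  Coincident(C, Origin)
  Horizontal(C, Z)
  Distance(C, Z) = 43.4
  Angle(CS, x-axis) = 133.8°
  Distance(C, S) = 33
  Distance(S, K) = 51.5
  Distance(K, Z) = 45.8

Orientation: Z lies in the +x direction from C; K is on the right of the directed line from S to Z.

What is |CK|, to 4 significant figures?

21.09

Checks: |SK| = 51.50 ✓; |KZ| = 45.80 ✓.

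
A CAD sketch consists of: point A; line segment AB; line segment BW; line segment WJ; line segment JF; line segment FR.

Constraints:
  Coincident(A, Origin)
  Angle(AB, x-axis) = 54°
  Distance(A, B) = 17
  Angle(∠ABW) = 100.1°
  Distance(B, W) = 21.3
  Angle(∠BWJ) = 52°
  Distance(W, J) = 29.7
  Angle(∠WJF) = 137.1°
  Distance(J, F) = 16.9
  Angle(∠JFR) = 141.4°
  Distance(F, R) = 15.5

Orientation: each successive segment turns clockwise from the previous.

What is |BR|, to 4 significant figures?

32.83

A is at the origin; AB runs at 54.0° with length 17.0, so B = (9.992, 13.75). ∠ABW = 100.1° gives BW at -25.90° from the x-axis; with |BW| = 21.3, W = (29.15, 4.449). ∠BWJ = 52.0° gives WJ at -153.9° from the x-axis; with |WJ| = 29.7, J = (2.482, -8.617). ∠WJF = 137.1° gives JF at 163.2° from the x-axis; with |JF| = 16.9, F = (-13.70, -3.732). ∠JFR = 141.4° gives FR at 124.6° from the x-axis; with |FR| = 15.5, R = (-22.50, 9.026). Then |BR| = |R − B| = 32.83.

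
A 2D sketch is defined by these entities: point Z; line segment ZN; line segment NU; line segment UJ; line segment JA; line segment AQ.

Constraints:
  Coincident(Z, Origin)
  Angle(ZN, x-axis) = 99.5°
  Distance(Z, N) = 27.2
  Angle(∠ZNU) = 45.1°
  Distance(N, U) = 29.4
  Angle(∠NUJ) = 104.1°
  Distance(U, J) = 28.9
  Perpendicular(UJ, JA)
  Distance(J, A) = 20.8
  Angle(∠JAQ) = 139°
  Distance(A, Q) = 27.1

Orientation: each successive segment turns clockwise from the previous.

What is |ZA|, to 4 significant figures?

14.14

Z is at the origin; ZN runs at 99.5° with length 27.2, so N = (-4.489, 26.83). ∠ZNU = 45.1° gives NU at -35.40° from the x-axis; with |NU| = 29.4, U = (19.48, 9.796). ∠NUJ = 104.1° gives UJ at -111.3° from the x-axis; with |UJ| = 28.9, J = (8.978, -17.13). The perpendicularity gives JA at right angles to UJ, so JA runs at 158.7°; with |JA| = 20.8, A = (-10.40, -9.574). Then |ZA| = |A − Z| = 14.14.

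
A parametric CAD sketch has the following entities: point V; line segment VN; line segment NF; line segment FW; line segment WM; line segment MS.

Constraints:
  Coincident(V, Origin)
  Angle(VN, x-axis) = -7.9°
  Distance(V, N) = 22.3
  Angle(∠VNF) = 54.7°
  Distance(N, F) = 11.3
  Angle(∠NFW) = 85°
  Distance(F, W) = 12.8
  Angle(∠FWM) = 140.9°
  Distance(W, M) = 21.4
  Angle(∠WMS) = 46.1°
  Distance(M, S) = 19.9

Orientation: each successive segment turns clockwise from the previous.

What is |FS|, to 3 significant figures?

18.6

V is at the origin; VN runs at -7.9° with length 22.3, so N = (22.1, -3.07). ∠VNF = 54.7° gives NF at -133° from the x-axis; with |NF| = 11.3, F = (14.4, -11.3). ∠NFW = 85.0° gives FW at 132° from the x-axis; with |FW| = 12.8, W = (5.82, -1.76). ∠FWM = 140.9° gives WM at 92.7° from the x-axis; with |WM| = 21.4, M = (4.81, 19.6). ∠WMS = 46.1° gives MS at -41.2° from the x-axis; with |MS| = 19.9, S = (19.8, 6.51). Then |FS| = |S − F| = 18.6.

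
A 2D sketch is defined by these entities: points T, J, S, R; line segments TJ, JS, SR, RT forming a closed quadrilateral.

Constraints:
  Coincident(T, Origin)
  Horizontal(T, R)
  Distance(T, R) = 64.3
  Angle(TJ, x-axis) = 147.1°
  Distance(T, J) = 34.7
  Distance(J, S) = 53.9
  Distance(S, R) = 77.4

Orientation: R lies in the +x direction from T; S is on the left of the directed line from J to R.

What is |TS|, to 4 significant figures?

56.48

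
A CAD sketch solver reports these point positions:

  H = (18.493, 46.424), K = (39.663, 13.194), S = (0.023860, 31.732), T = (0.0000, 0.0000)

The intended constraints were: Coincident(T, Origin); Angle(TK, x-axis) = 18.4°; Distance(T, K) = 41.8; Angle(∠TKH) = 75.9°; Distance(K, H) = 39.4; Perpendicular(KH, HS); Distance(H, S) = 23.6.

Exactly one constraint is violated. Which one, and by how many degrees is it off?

Perpendicular(KH, HS) — off by 6.00°.

T = (0.00, 0.00) ✓; TK at 18.40° ✓; |TK| = 41.80 ✓; ∠TKH = 75.90° ✓; |KH| = 39.40 ✓; ∠(KH, HS) = 96.00° ✗; |HS| = 23.60 ✓.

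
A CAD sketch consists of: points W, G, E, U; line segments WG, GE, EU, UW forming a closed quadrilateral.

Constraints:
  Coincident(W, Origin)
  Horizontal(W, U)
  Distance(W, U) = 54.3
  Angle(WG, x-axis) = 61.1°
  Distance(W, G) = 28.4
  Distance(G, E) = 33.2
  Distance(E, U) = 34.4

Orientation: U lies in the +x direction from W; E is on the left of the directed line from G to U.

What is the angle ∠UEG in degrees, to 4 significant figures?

89.47°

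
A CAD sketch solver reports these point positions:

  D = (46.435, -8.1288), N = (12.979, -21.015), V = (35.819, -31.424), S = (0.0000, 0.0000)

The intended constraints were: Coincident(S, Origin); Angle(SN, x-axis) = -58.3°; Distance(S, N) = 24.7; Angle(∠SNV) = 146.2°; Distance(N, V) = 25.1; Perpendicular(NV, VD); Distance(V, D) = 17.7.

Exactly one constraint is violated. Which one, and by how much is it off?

Distance(V, D) = 17.7 — off by 7.90.

S = (0.00, 0.00) ✓; SN at -58.30° ✓; |SN| = 24.70 ✓; ∠SNV = 146.2° ✓; |NV| = 25.10 ✓; ∠(NV, VD) = 90.00° ✓; |VD| = 25.60 ✗.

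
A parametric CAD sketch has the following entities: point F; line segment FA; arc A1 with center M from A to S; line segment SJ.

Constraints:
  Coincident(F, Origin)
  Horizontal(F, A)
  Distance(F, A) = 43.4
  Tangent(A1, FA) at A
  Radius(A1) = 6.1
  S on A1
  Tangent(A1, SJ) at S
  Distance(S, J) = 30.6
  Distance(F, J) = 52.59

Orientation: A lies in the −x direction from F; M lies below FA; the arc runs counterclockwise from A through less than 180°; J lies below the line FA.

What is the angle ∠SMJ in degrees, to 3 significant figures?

78.7°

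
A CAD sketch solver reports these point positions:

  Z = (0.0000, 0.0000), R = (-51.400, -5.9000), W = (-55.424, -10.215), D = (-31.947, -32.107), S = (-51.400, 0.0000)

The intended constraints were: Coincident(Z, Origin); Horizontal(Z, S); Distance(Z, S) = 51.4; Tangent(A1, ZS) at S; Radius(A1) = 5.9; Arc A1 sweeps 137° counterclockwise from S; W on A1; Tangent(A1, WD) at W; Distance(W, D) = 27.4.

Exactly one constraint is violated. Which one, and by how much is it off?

Distance(W, D) = 27.4 — off by 4.70.

Z = (0.00, 0.00) ✓; Z.y = 0.00, S.y = 0.00 ✓; |ZS| = 51.40 ✓; ∠(RS, SZ) = 90.00° ✓; |RS| = 5.900 ✓; bearing(R→W) − bearing(R→S) = 137.0° ✓; |RW| = 5.900 ✓; ∠(RW, WD) = 90.00° ✓; |WD| = 32.10 ✗.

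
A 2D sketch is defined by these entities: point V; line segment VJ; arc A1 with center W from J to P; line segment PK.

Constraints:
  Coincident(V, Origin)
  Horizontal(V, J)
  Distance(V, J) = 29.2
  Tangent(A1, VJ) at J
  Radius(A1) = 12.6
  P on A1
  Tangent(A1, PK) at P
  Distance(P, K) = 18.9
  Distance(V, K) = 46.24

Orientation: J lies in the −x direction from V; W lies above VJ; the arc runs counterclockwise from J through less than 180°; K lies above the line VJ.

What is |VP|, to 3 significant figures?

27.5

V is at the origin; V and J share the same y with |VJ| = 29.2 and J on the −x side, so J = (-29.2, 0.00). A1 meets VJ tangentially, so WJ is at right angles to VJ, so W = J + (0, 12.6) = (-29.2, 12.6). Since WP ⟂ PK (tangency), |WK| = √(12.6² + 18.9²) = 22.7 regardless of where P sits on A1. So K lies on both circle(V, 46.24) and circle(W, 22.7); the above-VJ intersection is K = (-29.9, 35.3). P is the foot of the tangent from K: P = (-18.9, 19.9).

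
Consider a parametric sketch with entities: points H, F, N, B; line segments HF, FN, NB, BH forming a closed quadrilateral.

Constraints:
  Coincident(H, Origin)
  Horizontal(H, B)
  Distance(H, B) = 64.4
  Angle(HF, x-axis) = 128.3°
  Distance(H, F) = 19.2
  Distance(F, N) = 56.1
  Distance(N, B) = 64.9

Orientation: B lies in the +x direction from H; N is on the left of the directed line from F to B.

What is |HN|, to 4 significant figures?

61.07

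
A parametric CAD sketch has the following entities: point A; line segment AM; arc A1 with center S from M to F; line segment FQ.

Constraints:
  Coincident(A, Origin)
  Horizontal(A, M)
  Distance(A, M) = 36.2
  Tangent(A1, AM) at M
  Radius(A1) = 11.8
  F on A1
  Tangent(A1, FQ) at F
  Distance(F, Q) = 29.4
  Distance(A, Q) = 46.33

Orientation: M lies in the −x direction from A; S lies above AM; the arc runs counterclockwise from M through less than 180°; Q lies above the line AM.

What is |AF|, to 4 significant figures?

26.82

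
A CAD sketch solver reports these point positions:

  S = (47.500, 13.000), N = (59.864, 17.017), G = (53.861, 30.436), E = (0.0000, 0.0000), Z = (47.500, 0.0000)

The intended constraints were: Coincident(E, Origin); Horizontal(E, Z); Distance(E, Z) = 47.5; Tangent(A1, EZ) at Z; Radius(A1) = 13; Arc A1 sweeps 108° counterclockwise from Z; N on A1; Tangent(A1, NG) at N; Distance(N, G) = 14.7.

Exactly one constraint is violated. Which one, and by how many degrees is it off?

Tangent(A1, NG) at N — off by 6.10°.

E = (0.00, 0.00) ✓; E.y = 0.00, Z.y = 0.00 ✓; |EZ| = 47.50 ✓; ∠(SZ, ZE) = 90.00° ✓; |SZ| = 13.00 ✓; bearing(S→N) − bearing(S→Z) = 108.0° ✓; |SN| = 13.00 ✓; ∠(SN, NG) = 83.90° ✗; |NG| = 14.70 ✓.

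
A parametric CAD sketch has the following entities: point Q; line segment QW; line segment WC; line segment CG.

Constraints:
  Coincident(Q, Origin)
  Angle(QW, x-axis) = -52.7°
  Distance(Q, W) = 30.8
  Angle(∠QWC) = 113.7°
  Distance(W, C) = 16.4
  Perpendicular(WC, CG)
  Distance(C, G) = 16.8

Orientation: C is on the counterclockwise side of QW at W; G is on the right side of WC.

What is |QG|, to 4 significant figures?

53.42

∠QWC = 113.7°, so WC runs at -52.7° + (180° − 113.7°) = 13.60° from the x-axis; with |WC| = 16.4, C = W + 16.4·(cos 13.60°, sin 13.60°) = (34.60, -20.64). The perpendicularity gives CG at right angles to WC; with |CG| = 16.8 on the right of WC, G = C + 16.8·(0.2351, -0.9720) = (38.55, -36.97). Then |QG| = |G − Q| = 53.42.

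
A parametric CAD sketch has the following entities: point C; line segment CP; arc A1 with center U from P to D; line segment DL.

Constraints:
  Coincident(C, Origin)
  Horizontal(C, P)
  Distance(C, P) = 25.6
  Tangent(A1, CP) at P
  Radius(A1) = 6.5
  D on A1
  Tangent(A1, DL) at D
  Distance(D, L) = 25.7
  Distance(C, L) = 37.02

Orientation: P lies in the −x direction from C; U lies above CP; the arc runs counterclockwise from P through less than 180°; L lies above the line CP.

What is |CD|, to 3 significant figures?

20.1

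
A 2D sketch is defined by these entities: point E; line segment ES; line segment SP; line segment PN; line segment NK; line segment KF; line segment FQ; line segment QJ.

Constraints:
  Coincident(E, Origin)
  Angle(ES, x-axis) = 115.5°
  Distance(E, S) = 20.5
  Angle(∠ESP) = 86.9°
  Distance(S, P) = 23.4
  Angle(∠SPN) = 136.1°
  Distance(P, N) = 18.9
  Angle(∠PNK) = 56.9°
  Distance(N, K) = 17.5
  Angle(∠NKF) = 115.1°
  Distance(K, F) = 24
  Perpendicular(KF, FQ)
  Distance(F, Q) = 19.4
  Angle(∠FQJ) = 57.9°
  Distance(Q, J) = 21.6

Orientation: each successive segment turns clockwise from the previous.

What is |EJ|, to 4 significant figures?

25.09

E is at the origin; ES runs at 115.5° with length 20.5, so S = (-8.825, 18.50). ∠ESP = 86.9° gives SP at 22.40° from the x-axis; with |SP| = 23.4, P = (12.81, 27.42). ∠SPN = 136.1° gives PN at -21.50° from the x-axis; with |PN| = 18.9, N = (30.39, 20.49). ∠PNK = 56.9° gives NK at -144.6° from the x-axis; with |NK| = 17.5, K = (16.13, 10.36). ∠NKF = 115.1° gives KF at 150.5° from the x-axis; with |KF| = 24.0, F = (-4.759, 22.17). KF is perpendicular to FQ, so FQ runs at 60.50°; with |FQ| = 19.4, Q = (4.794, 39.06). ∠FQJ = 57.9° gives QJ at -61.60° from the x-axis; with |QJ| = 21.6, J = (15.07, 20.06). Then |EJ| = |J − E| = 25.09.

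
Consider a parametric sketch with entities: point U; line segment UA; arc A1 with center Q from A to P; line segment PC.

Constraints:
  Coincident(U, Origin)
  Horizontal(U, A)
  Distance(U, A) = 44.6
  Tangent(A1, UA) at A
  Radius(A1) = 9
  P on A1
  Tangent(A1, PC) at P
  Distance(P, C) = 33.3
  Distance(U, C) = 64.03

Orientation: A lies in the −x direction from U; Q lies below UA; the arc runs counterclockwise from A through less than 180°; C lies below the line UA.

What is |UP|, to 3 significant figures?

54.5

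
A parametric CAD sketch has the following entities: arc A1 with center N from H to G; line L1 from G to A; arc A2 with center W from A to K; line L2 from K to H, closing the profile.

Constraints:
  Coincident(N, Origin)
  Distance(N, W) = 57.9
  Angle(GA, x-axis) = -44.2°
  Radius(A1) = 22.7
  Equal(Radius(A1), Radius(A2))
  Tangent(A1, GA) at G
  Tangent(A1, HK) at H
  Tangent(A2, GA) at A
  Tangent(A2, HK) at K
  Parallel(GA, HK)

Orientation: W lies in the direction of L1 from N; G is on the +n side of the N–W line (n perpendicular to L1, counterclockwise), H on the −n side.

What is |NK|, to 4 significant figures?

62.19

The slot axis is L1's direction at -44.2°, so u = (cos -44.2°, sin -44.2°) = (0.7169, -0.6972) and n = (−sin -44.2°, cos -44.2°) = (0.6972, 0.7169). N is at the origin and W lies 57.9 along u from N, so W = 57.9·u = (41.51, -40.37). Tangency of A1 to both parallel lines with radius 22.7 puts G and H at N ± 22.7·n: G = (15.83, 16.27), H = (-15.83, -16.27). Equal radii place A and K the same way about W: A = W + 22.7·n = (57.33, -24.09), K = W − 22.7·n = (25.68, -56.64). Then |NK| = |K − N| = 62.19.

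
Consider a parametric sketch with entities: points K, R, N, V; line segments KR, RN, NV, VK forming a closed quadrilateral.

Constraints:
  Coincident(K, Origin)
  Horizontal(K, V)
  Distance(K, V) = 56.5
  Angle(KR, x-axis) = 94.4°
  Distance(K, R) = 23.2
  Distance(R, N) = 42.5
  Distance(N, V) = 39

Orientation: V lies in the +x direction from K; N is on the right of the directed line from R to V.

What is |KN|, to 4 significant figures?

24.00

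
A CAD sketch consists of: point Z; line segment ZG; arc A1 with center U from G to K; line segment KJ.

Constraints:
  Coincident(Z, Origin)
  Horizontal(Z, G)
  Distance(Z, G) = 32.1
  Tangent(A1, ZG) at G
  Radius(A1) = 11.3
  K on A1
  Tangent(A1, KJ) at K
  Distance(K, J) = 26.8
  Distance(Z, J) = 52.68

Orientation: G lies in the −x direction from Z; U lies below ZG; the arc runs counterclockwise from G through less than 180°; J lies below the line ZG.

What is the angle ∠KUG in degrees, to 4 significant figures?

109.3°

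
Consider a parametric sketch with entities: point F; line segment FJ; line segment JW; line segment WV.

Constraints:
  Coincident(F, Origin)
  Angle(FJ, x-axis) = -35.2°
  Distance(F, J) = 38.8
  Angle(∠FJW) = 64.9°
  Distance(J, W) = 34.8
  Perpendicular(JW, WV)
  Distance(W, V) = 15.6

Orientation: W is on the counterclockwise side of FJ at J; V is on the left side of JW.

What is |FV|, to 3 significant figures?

26.8

F is at the origin; FJ runs at -35.2° with length 38.8, so J = 38.8·(cos -35.2°, sin -35.2°) = (31.7, -22.4). ∠FJW = 64.9°, so JW runs at -35.2° + (180° − 64.9°) = 79.9° from the x-axis; with |JW| = 34.8, W = J + 34.8·(cos 79.9°, sin 79.9°) = (37.8, 11.9). JW is perpendicular to WV; with |WV| = 15.6 on the left of JW, V = W + 15.6·(-0.985, 0.175) = (22.4, 14.6). Then |FV| = |V − F| = 26.8.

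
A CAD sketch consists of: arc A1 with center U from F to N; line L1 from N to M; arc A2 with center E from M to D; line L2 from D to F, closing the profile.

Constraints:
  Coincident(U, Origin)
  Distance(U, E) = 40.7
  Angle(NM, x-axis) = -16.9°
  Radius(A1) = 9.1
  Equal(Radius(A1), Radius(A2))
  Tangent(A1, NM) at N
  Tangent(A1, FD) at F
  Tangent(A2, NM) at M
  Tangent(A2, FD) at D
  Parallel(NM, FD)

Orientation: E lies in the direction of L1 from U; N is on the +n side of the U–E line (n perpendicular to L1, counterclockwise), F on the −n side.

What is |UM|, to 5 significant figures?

41.705

The slot axis is L1's direction at -16.9°, so u = (cos -16.9°, sin -16.9°) = (0.95681, -0.29070) and n = (−sin -16.9°, cos -16.9°) = (0.29070, 0.95681). U is at the origin and E lies 40.7 along u from U, so E = 40.7·u = (38.942, -11.832). Tangency of A1 to both parallel lines with radius 9.1 puts N and F at U ± 9.1·n: N = (2.6454, 8.7070), F = (-2.6454, -8.7070). Equal radii place M and D the same way about E: M = E + 9.1·n = (41.588, -3.1246), D = E − 9.1·n = (36.297, -20.539). Then |UM| = |M − U| = 41.705.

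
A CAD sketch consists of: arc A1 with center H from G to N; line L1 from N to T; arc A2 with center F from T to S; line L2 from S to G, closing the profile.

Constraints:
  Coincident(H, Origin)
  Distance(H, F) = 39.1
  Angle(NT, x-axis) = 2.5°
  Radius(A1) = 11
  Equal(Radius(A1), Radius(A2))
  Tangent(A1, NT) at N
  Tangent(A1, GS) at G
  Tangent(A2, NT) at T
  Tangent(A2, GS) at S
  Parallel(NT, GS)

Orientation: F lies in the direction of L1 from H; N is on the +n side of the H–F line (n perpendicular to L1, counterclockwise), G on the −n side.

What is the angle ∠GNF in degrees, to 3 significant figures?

74.3°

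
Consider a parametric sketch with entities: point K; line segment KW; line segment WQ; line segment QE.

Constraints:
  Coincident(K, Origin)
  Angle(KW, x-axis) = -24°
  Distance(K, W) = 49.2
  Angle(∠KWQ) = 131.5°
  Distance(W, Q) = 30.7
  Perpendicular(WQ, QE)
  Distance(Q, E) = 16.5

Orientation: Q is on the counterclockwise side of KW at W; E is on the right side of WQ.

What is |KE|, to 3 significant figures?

82.8

K is at the origin; KW runs at -24.0° with length 49.2, so W = 49.2·(cos -24.0°, sin -24.0°) = (44.9, -20.0). ∠KWQ = 131.5°, so WQ runs at -24.0° + (180° − 131.5°) = 24.5° from the x-axis; with |WQ| = 30.7, Q = W + 30.7·(cos 24.5°, sin 24.5°) = (72.9, -7.28). WQ ⟂ QE; with |QE| = 16.5 on the right of WQ, E = Q + 16.5·(0.415, -0.910) = (79.7, -22.3). Then |KE| = |E − K| = 82.8.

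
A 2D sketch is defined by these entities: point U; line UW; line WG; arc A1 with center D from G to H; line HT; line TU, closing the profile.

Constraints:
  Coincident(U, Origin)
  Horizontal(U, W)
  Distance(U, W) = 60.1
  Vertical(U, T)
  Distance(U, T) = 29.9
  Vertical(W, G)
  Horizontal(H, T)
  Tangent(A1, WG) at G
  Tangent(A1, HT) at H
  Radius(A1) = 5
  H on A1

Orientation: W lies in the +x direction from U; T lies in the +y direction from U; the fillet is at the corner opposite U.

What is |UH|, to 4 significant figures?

62.69

U is at the origin; UW is horizontal with |UW| = 60.1 and W on the +x side, so W = (60.10, 0.000). U and T share the same x with |UT| = 29.9 and T on the +y side, so T = (0.000, 29.90). The virtual corner opposite U is at (60.10, 29.90). A1 meets WG tangentially, so DG is at right angles to WG and tangency of A1 to HT means the radius DH is perpendicular to HT, with radius 5.0, so the center D sits 5.0 in from both sides at D = (55.10, 24.90). That places the tangent points at G = (60.10, 24.90) on WG and H = (55.10, 29.90) on HT. Then |UH| = |H − U| = 62.69.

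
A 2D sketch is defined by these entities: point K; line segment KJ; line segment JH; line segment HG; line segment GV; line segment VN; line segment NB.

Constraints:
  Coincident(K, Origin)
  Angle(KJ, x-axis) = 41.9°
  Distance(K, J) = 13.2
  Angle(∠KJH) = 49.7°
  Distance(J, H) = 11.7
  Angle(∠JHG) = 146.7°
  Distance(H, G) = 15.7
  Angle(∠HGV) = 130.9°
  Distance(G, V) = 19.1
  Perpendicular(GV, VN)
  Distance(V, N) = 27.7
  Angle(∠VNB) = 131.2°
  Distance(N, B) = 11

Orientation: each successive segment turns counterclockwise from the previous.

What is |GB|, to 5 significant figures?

36.583

GV is perpendicular to VN, so VN runs at -15.400°; with |VN| = 27.7, N = (5.6959, -22.126). ∠VNB = 131.2° gives NB at 33.400° from the x-axis; with |NB| = 11.0, B = (14.879, -16.071). Then |GB| = |B − G| = 36.583.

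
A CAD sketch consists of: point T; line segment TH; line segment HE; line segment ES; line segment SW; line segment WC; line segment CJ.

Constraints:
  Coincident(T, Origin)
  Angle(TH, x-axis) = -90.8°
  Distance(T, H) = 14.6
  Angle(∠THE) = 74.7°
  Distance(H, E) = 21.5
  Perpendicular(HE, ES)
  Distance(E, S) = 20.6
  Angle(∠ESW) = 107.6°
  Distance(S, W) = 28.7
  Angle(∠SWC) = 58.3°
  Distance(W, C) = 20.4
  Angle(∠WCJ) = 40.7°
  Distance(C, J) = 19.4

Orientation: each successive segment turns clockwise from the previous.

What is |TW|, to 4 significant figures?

18.03

The perpendicularity gives ES at right angles to HE, so ES runs at 73.90°; with |ES| = 20.6, S = (-15.15, 11.16). ∠ESW = 107.6° gives SW at 1.500° from the x-axis; with |SW| = 28.7, W = (13.54, 11.91). Then |TW| = |W − T| = 18.03.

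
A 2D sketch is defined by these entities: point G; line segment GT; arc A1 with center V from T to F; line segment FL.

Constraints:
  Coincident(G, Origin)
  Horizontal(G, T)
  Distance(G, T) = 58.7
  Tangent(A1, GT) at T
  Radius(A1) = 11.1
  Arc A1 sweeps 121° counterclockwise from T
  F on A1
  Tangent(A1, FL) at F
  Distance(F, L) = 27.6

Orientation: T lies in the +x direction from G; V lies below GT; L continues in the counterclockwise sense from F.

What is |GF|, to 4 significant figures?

51.98

A1 meets GT tangentially, so VT is at right angles to GT, so V = T + (0, -11.1) = (58.70, -11.10). On A1, T sits at bearing 90° from V; a 121° counterclockwise sweep puts F at bearing 211°, so F = V + 11.1·(cos 211°, sin 211°) = (49.19, -16.82). Then |GF| = |F − G| = 51.98.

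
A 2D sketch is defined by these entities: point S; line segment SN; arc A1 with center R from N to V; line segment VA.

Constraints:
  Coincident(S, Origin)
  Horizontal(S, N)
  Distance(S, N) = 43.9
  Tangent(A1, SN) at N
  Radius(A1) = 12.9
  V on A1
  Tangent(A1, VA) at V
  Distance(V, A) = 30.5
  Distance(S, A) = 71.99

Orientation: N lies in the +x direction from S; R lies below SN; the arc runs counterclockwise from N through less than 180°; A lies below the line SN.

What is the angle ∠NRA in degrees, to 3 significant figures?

155°

Checks: ∠(RN, NS) = 90.00° ✓; |RN| = 12.90 ✓; |RV| = 12.90 ✓; ∠(RV, VA) = 90.00° ✓; |VA| = 30.50 ✓; |SA| = 71.99 ✓.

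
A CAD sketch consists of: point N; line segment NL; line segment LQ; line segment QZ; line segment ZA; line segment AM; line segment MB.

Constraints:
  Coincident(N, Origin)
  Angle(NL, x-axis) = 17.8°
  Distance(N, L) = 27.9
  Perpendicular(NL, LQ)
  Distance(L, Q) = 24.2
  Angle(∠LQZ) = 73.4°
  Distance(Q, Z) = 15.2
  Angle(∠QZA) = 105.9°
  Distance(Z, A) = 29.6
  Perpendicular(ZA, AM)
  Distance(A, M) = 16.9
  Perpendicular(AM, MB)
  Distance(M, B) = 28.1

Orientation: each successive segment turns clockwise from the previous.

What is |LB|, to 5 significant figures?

18.712

N is at the origin; NL runs at 17.8° with length 27.9, so L = (26.564, 8.5289). NL ⟂ LQ, so LQ runs at -72.200°; with |LQ| = 24.2, Q = (33.962, -14.513). ∠LQZ = 73.4° gives QZ at -178.80° from the x-axis; with |QZ| = 15.2, Z = (18.766, -14.831). ∠QZA = 105.9° gives ZA at 107.10° from the x-axis; with |ZA| = 29.6, A = (10.062, 13.461). ZA ⟂ AM, so AM runs at 17.100°; with |AM| = 16.9, M = (26.215, 18.430). The perpendicularity gives MB at right angles to AM, so MB runs at -72.900°; with |MB| = 28.1, B = (34.477, -8.4280). Then |LB| = |B − L| = 18.712.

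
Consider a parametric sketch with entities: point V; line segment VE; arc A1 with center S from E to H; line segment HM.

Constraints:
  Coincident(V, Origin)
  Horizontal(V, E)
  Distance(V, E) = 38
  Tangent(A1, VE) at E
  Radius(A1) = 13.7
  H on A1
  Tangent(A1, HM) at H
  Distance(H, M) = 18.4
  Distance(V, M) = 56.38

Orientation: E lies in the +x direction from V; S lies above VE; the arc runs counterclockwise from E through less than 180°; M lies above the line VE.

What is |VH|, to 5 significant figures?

54.078

Checks: V.y = 0.00, E.y = 0.00 ✓; |SH| = 13.70 ✓; ∠(SH, HM) = 90.00° ✓; |HM| = 18.40 ✓; |VM| = 56.38 ✓.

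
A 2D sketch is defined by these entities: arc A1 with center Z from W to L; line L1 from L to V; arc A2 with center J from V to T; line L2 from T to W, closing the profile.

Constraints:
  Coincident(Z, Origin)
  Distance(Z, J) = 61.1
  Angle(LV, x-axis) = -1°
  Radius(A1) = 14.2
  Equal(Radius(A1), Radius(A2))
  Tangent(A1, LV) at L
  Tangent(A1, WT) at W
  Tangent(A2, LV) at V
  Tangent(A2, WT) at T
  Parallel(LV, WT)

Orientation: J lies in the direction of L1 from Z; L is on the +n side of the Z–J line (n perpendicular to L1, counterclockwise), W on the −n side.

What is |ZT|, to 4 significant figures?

62.73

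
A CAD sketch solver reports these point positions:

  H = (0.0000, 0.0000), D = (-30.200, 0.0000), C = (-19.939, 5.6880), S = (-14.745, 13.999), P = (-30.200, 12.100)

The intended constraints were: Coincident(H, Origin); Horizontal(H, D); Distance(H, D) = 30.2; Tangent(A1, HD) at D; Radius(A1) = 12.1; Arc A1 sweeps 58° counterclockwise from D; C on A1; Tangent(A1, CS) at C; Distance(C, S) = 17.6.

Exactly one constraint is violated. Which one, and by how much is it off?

Distance(C, S) = 17.6 — off by 7.80.

H = (0.00, 0.00) ✓; H.y = 0.00, D.y = 0.00 ✓; |HD| = 30.20 ✓; ∠(PD, DH) = 90.00° ✓; |PD| = 12.10 ✓; bearing(P→C) − bearing(P→D) = 58.00° ✓; |PC| = 12.10 ✓; ∠(PC, CS) = 90.00° ✓; |CS| = 9.801 ✗.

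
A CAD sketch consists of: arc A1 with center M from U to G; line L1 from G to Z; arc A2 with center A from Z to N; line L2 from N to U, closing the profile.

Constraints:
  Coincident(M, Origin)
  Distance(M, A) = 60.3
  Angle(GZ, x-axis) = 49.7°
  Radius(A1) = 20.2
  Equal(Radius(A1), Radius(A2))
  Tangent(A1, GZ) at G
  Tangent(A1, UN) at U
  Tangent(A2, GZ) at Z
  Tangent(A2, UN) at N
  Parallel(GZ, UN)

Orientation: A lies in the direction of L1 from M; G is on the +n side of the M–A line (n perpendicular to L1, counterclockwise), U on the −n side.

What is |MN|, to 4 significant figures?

63.59

The slot axis is L1's direction at 49.7°, so u = (cos 49.7°, sin 49.7°) = (0.6468, 0.7627) and n = (−sin 49.7°, cos 49.7°) = (-0.7627, 0.6468). M is at the origin and A lies 60.3 along u from M, so A = 60.3·u = (39.00, 45.99). Tangency of A1 to both parallel lines with radius 20.2 puts G and U at M ± 20.2·n: G = (-15.41, 13.07), U = (15.41, -13.07). Equal radii place Z and N the same way about A: Z = A + 20.2·n = (23.60, 59.05), N = A − 20.2·n = (54.41, 32.92). Then |MN| = |N − M| = 63.59.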